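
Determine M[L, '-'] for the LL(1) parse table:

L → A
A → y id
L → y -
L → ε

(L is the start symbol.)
Empty (error entry)

To find M[L, '-'], we find productions for L where '-' is in the predict set (PREDICT(N → α) = (FIRST(α) \ {ε}) ∪ (FOLLOW(N) if α ⇒* ε)).

Relevant sets:
  FIRST(A) = { 'y' }
  FOLLOW(L) = { $ }

L → A: PREDICT = { 'y' }
L → y -: PREDICT = { 'y' }
L → ε: PREDICT = { $ }

M[L, '-'] is empty (no production applies)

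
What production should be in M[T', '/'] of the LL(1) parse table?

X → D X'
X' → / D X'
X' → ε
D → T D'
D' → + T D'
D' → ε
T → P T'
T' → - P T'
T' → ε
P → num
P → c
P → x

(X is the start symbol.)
To find M[T', '/'], we find productions for T' where '/' is in the predict set (PREDICT(N → α) = (FIRST(α) \ {ε}) ∪ (FOLLOW(N) if α ⇒* ε)).

Relevant sets:
  FOLLOW(T') = { $, '+', '/' }

T' → - P T': PREDICT = { '-' }
T' → ε: PREDICT = { $, '+', '/' }
  '/' is in predict set, so this production goes in M[T', '/']

M[T', '/'] = T' → ε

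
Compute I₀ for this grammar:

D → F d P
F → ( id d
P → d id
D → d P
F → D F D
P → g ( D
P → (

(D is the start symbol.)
First, augment the grammar with D' → D
I₀ = CLOSURE({ [D' → . D] }):
  [D' → . D] has the dot before D: add [D → . F d P], [D → . d P]
  [D → . F d P] has the dot before F: add [F → . ( id d], [F → . D F D]
No further items can be added.

I₀ = { [D → . F d P], [D → . d P], [D' → . D], [F → . ( id d], [F → . D F D] }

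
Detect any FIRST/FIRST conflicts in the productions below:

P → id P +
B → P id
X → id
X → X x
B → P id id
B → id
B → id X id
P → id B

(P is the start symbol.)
Yes. P → id P '+' / P → id B on { 'id' }; B → P id / B → P id id on { 'id' }; B → P id / B → id on { 'id' }; B → P id / B → id X id on { 'id' }; B → P id id / B → id on { 'id' }; B → P id id / B → id X id on { 'id' }; B → id / B → id X id on { 'id' }; X → id / X → X x on { 'id' }

A FIRST/FIRST conflict occurs when two productions N → α and N → β for the same non-terminal have FIRST(α) ∩ FIRST(β) ≠ ∅ (with ε ∈ FIRST of a nullable right-hand side, so two nullable alternatives also conflict).

FIRST sets of the non-terminals at (or reachable through a nullable prefix from) the front of some alternative:
  FIRST(P) = { 'id' }
  FIRST(X) = { 'id' }

Productions for P:
  P → id P +: FIRST = { 'id' }
  P → id B: FIRST = { 'id' }
Productions for B:
  B → P id: FIRST = { 'id' }
  B → P id id: FIRST = { 'id' }
  B → id: FIRST = { 'id' }
  B → id X id: FIRST = { 'id' }
Productions for X:
  X → id: FIRST = { 'id' }
  X → X x: FIRST = { 'id' }

Conflict for P: P → id P + and P → id B
  Overlap: { 'id' }
Conflict for B: B → P id and B → P id id
  Overlap: { 'id' }
Conflict for B: B → P id and B → id
  Overlap: { 'id' }
Conflict for B: B → P id and B → id X id
  Overlap: { 'id' }
Conflict for B: B → P id id and B → id
  Overlap: { 'id' }
Conflict for B: B → P id id and B → id X id
  Overlap: { 'id' }
Conflict for B: B → id and B → id X id
  Overlap: { 'id' }
Conflict for X: X → id and X → X x
  Overlap: { 'id' }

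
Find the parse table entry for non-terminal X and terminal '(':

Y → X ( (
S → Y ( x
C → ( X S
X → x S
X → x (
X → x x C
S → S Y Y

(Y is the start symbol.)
Empty (error entry)

To find M[X, '('], we find productions for X where '(' is in the predict set (PREDICT(N → α) = (FIRST(α) \ {ε}) ∪ (FOLLOW(N) if α ⇒* ε)).

X → x S: PREDICT = { 'x' }
X → x (: PREDICT = { 'x' }
X → x x C: PREDICT = { 'x' }

M[X, '('] is empty (no production applies)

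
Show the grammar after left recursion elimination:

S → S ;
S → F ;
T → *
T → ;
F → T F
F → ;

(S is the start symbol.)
S → F ; S'
S' → ; S'
S' → ε
T → *
T → ;
F → T F
F → ;

S is directly left-recursive. The standard transformation for
  A → A α₁ | ... | A α_m | β₁ | ... | β_n
is
  A  → β₁ A' | ... | β_n A'
  A' → α₁ A' | ... | α_m A' | ε

S → F ; becomes S → F ; S'
S → S ; becomes S' → ; S'
Add S' → ε

Productions for other non-terminals are unchanged:
  T → *
  T → ;
  F → T F
  F → ;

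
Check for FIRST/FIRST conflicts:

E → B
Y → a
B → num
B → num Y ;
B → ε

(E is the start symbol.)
Yes. B → num / B → num Y ';' on { 'num' }

Productions for B:
  B → num: FIRST = { 'num' }
  B → num Y ;: FIRST = { 'num' }
  B → ε: FIRST = { ε }
E, Y have only one production, so no FIRST/FIRST conflict is possible there.

Conflict for B: B → num and B → num Y ;
  Overlap: { 'num' }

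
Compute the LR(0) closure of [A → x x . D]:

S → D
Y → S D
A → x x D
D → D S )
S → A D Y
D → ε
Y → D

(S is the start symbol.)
{ [A → x x . D], [D → . D S )], [D → .] }

Start with: [A → x x . D]
  [A → x x . D] has the dot before D: add [D → . D S )], [D → .]
No further items can be added.

CLOSURE = { [A → x x . D], [D → . D S )], [D → .] }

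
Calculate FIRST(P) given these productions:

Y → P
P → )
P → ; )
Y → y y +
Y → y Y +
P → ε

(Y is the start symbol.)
From P → ):
  - ')' is a terminal: add ')' and stop
From P → ; ):
  - ';' is a terminal: add ';' and stop
From P → ε:
  - ε-production, so ε ∈ FIRST(P)

Collecting: FIRST(P) = { ')', ';', ε }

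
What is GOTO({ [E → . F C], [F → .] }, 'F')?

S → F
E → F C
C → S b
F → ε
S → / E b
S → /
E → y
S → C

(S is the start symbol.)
{ [C → . S b], [E → F . C], [F → .], [S → . / E b], [S → . /], [S → . C], [S → . F] }

GOTO(I, 'F') = CLOSURE({ [A → αX.β] : [A → α.Xβ] ∈ I, X = 'F' })

Items with dot before 'F', with the dot advanced:
  [E → . F C] → [E → F . C]
Closure of the advanced items:
  [E → F . C] has the dot before C: add [C → . S b]
  [C → . S b] has the dot before S: add [S → . F], [S → . / E b], [S → . /], [S → . C]
  [S → . F] has the dot before F: add [F → .]

GOTO = { [C → . S b], [E → F . C], [F → .], [S → . / E b], [S → . /], [S → . C], [S → . F] }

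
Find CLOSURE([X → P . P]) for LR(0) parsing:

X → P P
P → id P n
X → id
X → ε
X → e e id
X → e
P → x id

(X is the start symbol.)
To compute CLOSURE, for each item [A → α.Bβ] where B is a non-terminal, add [B → .γ] for all productions B → γ; repeat for the newly added items until nothing changes.

Start with: [X → P . P]
  [X → P . P] has the dot before P: add [P → . id P n], [P → . x id]
No further items can be added.

CLOSURE = { [P → . id P n], [P → . x id], [X → P . P] }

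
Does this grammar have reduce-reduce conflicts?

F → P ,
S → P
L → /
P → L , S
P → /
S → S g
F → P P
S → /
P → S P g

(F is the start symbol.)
A reduce-reduce conflict occurs when an LR(0) state has two complete items [A → α .] and [B → β .] — both call for a reduction, and with no lookahead the parser cannot choose between them.

Augment with F' → F and build the canonical LR(0) collection (I0 = CLOSURE({[F' → . F]}), then GOTO on every symbol after a dot until no new states appear). It has 14 states:
  I0: { [F → . P ,], [F → . P P], [F' → . F], [L → . /], [P → . /], [P → . L , S], [P → . S P g], [S → . /], [S → . P], [S → . S g] }  — shift
  I1: { [L → / .], [P → / .], [S → / .] }  — 3 reduces
  I2: { [F' → F .] }  — accept
  I3: { [P → L . , S] }  — shift
  I4: { [F → P . ,], [F → P . P], [L → . /], [P → . /], [P → . L , S], [P → . S P g], [S → . /], [S → . P], [S → . S g], [S → P .] }  — shift, reduce
  I5: { [L → . /], [P → . /], [P → . L , S], [P → . S P g], [P → S . P g], [S → . /], [S → . P], [S → . S g], [S → S . g] }  — shift
  I6: { [P → S P . g], [S → P .] }  — shift, reduce
  I7: { [S → S g .] }  — reduce
  I8: { [P → S P g .] }  — reduce
  I9: { [F → P , .] }  — reduce
  I10: { [F → P P .], [S → P .] }  — 2 reduces
  I11: { [L → . /], [P → . /], [P → . L , S], [P → . S P g], [P → L , . S], [S → . /], [S → . P], [S → . S g] }  — shift
  I12: { [S → P .] }  — reduce
  I13: { [L → . /], [P → . /], [P → . L , S], [P → . S P g], [P → L , S .], [P → S . P g], [S → . /], [S → . P], [S → . S g], [S → S . g] }  — shift, reduce

I1 contains complete items [L → / .], [P → / .], [S → / .] — reduce-reduce conflict.
I10 contains complete items [F → P P .], [S → P .] — reduce-reduce conflict.

Answer: Yes — I1: [L → / .] vs [P → / .]; I10: [F → P P .] vs [S → P .]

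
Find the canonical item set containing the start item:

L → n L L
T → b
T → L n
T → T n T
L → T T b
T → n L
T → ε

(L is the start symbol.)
First, augment the grammar with L' → L
I₀ = CLOSURE({ [L' → . L] }):
  [L' → . L] has the dot before L: add [L → . n L L], [L → . T T b]
  [L → . T T b] has the dot before T: add [T → . b], [T → . L n], [T → . T n T], [T → . n L], [T → .]
No further items can be added.

I₀ = { [L → . T T b], [L → . n L L], [L' → . L], [T → . L n], [T → . T n T], [T → . b], [T → . n L], [T → .] }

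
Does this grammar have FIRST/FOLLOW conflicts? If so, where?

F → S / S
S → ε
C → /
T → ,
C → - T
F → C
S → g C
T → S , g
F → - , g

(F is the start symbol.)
Nullable non-terminals: S.

S: nullable alternative(s) S → ε; FOLLOW(S) = { $, ',', '/' }
  S → ε: FIRST \ {ε} = { } — this is the only nullable alternative, skip
  S → g C: FIRST \ {ε} = { 'g' } — disjoint from FOLLOW(S)

C, F, T have no nullable alternative, so no FIRST/FOLLOW check is needed there.

No FIRST/FOLLOW conflicts found.

Answer: No FIRST/FOLLOW conflicts.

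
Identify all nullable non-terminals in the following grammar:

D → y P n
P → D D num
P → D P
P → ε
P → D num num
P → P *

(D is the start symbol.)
{ 'P' }

A non-terminal is nullable if it can derive ε (the empty string): either it has an ε-production, or it has a production whose right-hand side consists entirely of nullable non-terminals.

ε-productions: P → ε
So P is immediately nullable.
No further non-terminal can be added: every production for the remaining non-terminals contains a terminal or a non-nullable non-terminal.
Nullable = { 'P' }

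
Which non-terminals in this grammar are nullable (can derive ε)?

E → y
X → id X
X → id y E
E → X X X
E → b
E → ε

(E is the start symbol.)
A non-terminal is nullable if it can derive ε (the empty string): either it has an ε-production, or it has a production whose right-hand side consists entirely of nullable non-terminals.

ε-productions: E → ε
So E is immediately nullable.
No further non-terminal can be added: every production for the remaining non-terminals contains a terminal or a non-nullable non-terminal.
Nullable = { 'E' }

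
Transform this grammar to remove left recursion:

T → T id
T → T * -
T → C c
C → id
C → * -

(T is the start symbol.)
T → C c T'
T' → id T'
T' → * - T'
T' → ε
C → id
C → * -

T is directly left-recursive. The standard transformation for
  A → A α₁ | ... | A α_m | β₁ | ... | β_n
is
  A  → β₁ A' | ... | β_n A'
  A' → α₁ A' | ... | α_m A' | ε

T → C c becomes T → C c T'
T → T id becomes T' → id T'
T → T * - becomes T' → * - T'
Add T' → ε

Productions for other non-terminals are unchanged:
  C → id
  C → * -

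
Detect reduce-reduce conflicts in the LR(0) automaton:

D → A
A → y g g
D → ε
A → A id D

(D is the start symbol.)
Augment with D' → D and build the canonical LR(0) collection (I0 = CLOSURE({[D' → . D]}), then GOTO on every symbol after a dot until no new states appear). It has 8 states:
  I0: { [A → . A id D], [A → . y g g], [D → . A], [D → .], [D' → . D] }  — shift, reduce
  I1: { [A → A . id D], [D → A .] }  — shift, reduce
  I2: { [D' → D .] }  — accept
  I3: { [A → y . g g] }  — shift
  I4: { [A → y g . g] }  — shift
  I5: { [A → y g g .] }  — reduce
  I6: { [A → . A id D], [A → . y g g], [A → A id . D], [D → . A], [D → .] }  — shift, reduce
  I7: { [A → A id D .] }  — reduce

No state contains more than one complete item.

Answer: No reduce-reduce conflicts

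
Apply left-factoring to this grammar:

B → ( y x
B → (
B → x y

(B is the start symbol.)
Left-factoring transforms A → αβ₁ | αβ₂ into A → αA' and A' → β₁ | β₂
(α is the longest common prefix among the alternatives). Repeat until
no nonterminal has two alternatives with a common prefix.

Round 1: B has alternatives sharing prefix '('. Introduce B': B → ( B'
  Add: B' → y x
  Add: B' → ε

No remaining common prefixes — done.

Resulting grammar:
B → ( B'
B' → y x
B' → ε
B → x y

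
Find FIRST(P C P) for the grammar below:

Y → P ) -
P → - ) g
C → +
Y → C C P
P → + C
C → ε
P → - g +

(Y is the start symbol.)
{ '+', '-' }

FIRST sets of the non-terminals involved (from the grammar, by fixed-point iteration):
  FIRST(P) = { '+', '-' }

To compute FIRST(P C P), process the symbols left to right:
Symbol P is a non-terminal. Add FIRST(P) \ {ε} = { '+', '-' }
P is not nullable (ε ∉ FIRST(P)), so stop here.
FIRST(P C P) = { '+', '-' }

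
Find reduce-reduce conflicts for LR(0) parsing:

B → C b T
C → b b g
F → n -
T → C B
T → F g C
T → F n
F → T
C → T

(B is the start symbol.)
Yes — I4: [C → T .] vs [F → T .]; I16: [B → C b T .] vs [C → T .]

A reduce-reduce conflict occurs when an LR(0) state has two complete items [A → α .] and [B → β .] — both call for a reduction, and with no lookahead the parser cannot choose between them.

Augment with B' → B and build the canonical LR(0) collection (I0 = CLOSURE({[B' → . B]}), then GOTO on every symbol after a dot until no new states appear). It has 18 states:
  I0: { [B → . C b T], [B' → . B], [C → . T], [C → . b b g], [F → . T], [F → . n -], [T → . C B], [T → . F g C], [T → . F n] }  — shift
  I1: { [B' → B .] }  — accept
  I2: { [B → . C b T], [B → C . b T], [C → . T], [C → . b b g], [F → . T], [F → . n -], [T → . C B], [T → . F g C], [T → . F n], [T → C . B] }  — shift
  I3: { [T → F . g C], [T → F . n] }  — shift
  I4: { [C → T .], [F → T .] }  — 2 reduces
  I5: { [C → b . b g] }  — shift
  I6: { [F → n . -] }  — shift
  I7: { [F → n - .] }  — reduce
  I8: { [C → b b . g] }  — shift
  I9: { [C → b b g .] }  — reduce
  I10: { [C → . T], [C → . b b g], [F → . T], [F → . n -], [T → . C B], [T → . F g C], [T → . F n], [T → F g . C] }  — shift
  I11: { [T → F n .] }  — reduce
  I12: { [B → . C b T], [C → . T], [C → . b b g], [F → . T], [F → . n -], [T → . C B], [T → . F g C], [T → . F n], [T → C . B], [T → F g C .] }  — shift, reduce
  I13: { [T → C B .] }  — reduce
  I14: { [B → C b . T], [C → . T], [C → . b b g], [C → b . b g], [F → . T], [F → . n -], [T → . C B], [T → . F g C], [T → . F n] }  — shift
  I15: { [B → . C b T], [C → . T], [C → . b b g], [F → . T], [F → . n -], [T → . C B], [T → . F g C], [T → . F n], [T → C . B] }  — shift
  I16: { [B → C b T .], [C → T .], [F → T .] }  — 3 reduces
  I17: { [C → b . b g], [C → b b . g] }  — shift

I4 contains complete items [C → T .], [F → T .] — reduce-reduce conflict.
I16 contains complete items [B → C b T .], [C → T .], [F → T .] — reduce-reduce conflict.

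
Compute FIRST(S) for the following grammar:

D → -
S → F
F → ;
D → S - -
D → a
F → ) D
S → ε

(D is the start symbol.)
{ ')', ';', ε }

FIRST sets of the other non-terminals involved (by the same procedure, iterated to a fixed point):
  FIRST(F) = { ')', ';' }

From S → F:
  - F is a non-terminal: add FIRST(F) \ {ε} = { ')', ';' }
    F is not nullable, so stop
From S → ε:
  - ε-production, so ε ∈ FIRST(S)

Collecting: FIRST(S) = { ')', ';', ε }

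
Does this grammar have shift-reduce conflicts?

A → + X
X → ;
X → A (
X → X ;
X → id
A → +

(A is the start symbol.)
Augment with A' → A and build the canonical LR(0) collection (I0 = CLOSURE({[A' → . A]}), then GOTO on every symbol after a dot until no new states appear). It has 9 states:
  I0: { [A → . + X], [A → . +], [A' → . A] }  — shift
  I1: { [A → + . X], [A → + .], [A → . + X], [A → . +], [X → . ;], [X → . A (], [X → . X ;], [X → . id] }  — shift, reduce
  I2: { [A' → A .] }  — accept
  I3: { [X → ; .] }  — reduce
  I4: { [X → A . (] }  — shift
  I5: { [A → + X .], [X → X . ;] }  — shift, reduce
  I6: { [X → id .] }  — reduce
  I7: { [X → X ; .] }  — reduce
  I8: { [X → A ( .] }  — reduce

I1 contains reduce item [A → + .] and shift items [A → . +], [A → . + X], [X → . ;], [X → . id] — shift-reduce conflict.
I5 contains reduce item [A → + X .] and shift item [X → X . ;] — shift-reduce conflict.

Answer: Yes — I1: [A → + .] vs [A → . +]; I5: [A → + X .] vs [X → X . ;]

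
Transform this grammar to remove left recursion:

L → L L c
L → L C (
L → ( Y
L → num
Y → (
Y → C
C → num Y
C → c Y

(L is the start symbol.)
L → ( Y L'
L → num L'
L' → L c L'
L' → C ( L'
L' → ε
Y → (
Y → C
C → num Y
C → c Y

L is directly left-recursive. The standard transformation for
  A → A α₁ | ... | A α_m | β₁ | ... | β_n
is
  A  → β₁ A' | ... | β_n A'
  A' → α₁ A' | ... | α_m A' | ε

L → ( Y becomes L → ( Y L'
L → num becomes L → num L'
L → L L c becomes L' → L c L'
L → L C ( becomes L' → C ( L'
Add L' → ε

Productions for other non-terminals are unchanged:
  Y → (
  Y → C
  C → num Y
  C → c Y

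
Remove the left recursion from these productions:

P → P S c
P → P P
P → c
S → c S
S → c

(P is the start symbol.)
P is directly left-recursive. The standard transformation for
  A → A α₁ | ... | A α_m | β₁ | ... | β_n
is
  A  → β₁ A' | ... | β_n A'
  A' → α₁ A' | ... | α_m A' | ε

P → c becomes P → c P'
P → P S c becomes P' → S c P'
P → P P becomes P' → P P'
Add P' → ε

Productions for other non-terminals are unchanged:
  S → c S
  S → c

Resulting grammar:
P → c P'
P' → S c P'
P' → P P'
P' → ε
S → c S
S → c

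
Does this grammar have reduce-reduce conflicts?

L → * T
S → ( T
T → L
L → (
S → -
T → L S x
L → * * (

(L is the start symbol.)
A reduce-reduce conflict occurs when an LR(0) state has two complete items [A → α .] and [B → β .] — both call for a reduction, and with no lookahead the parser cannot choose between them.

Augment with L' → L and build the canonical LR(0) collection (I0 = CLOSURE({[L' → . L]}), then GOTO on every symbol after a dot until no new states appear). It has 13 states:
  I0: { [L → . (], [L → . * * (], [L → . * T], [L' → . L] }  — shift
  I1: { [L → ( .] }  — reduce
  I2: { [L → * . * (], [L → * . T], [L → . (], [L → . * * (], [L → . * T], [T → . L S x], [T → . L] }  — shift
  I3: { [L' → L .] }  — accept
  I4: { [L → * * . (], [L → * . * (], [L → * . T], [L → . (], [L → . * * (], [L → . * T], [T → . L S x], [T → . L] }  — shift
  I5: { [S → . ( T], [S → . -], [T → L . S x], [T → L .] }  — shift, reduce
  I6: { [L → * T .] }  — reduce
  I7: { [L → . (], [L → . * * (], [L → . * T], [S → ( . T], [T → . L S x], [T → . L] }  — shift
  I8: { [S → - .] }  — reduce
  I9: { [T → L S . x] }  — shift
  I10: { [T → L S x .] }  — reduce
  I11: { [S → ( T .] }  — reduce
  I12: { [L → ( .], [L → * * ( .] }  — 2 reduces

I12 contains complete items [L → ( .], [L → * * ( .] — reduce-reduce conflict.

Answer: Yes — I12: [L → ( .] vs [L → * * ( .]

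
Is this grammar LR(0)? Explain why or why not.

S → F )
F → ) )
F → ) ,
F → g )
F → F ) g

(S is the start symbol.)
No. Shift-reduce conflict between [S → F ) .] and [F → F ) . g]

A grammar is LR(0) if no state in the canonical LR(0) collection has:
  - both a shift item (dot before a terminal) and a complete item (shift-reduce conflict), or
  - two or more complete items (reduce-reduce conflict; the accept item [S' → S .] counts as a complete item here).

Augment with S' → S and build the canonical LR(0) collection (I0 = CLOSURE({[S' → . S]}), then GOTO on every symbol after a dot until no new states appear). It has 10 states:
  I0: { [F → . ) )], [F → . ) ,], [F → . F ) g], [F → . g )], [S → . F )], [S' → . S] }  — shift
  I1: { [F → ) . )], [F → ) . ,] }  — shift
  I2: { [F → F . ) g], [S → F . )] }  — shift
  I3: { [S' → S .] }  — accept
  I4: { [F → g . )] }  — shift
  I5: { [F → g ) .] }  — reduce
  I6: { [F → F ) . g], [S → F ) .] }  — shift, reduce
  I7: { [F → F ) g .] }  — reduce
  I8: { [F → ) ) .] }  — reduce
  I9: { [F → ) , .] }  — reduce

Conflict in state I6:
  Shift-reduce conflict between [S → F ) .] and [F → F ) . g]
So the grammar is NOT LR(0).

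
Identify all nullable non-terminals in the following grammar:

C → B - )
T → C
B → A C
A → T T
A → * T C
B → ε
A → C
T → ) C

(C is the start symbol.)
A non-terminal is nullable if it can derive ε (the empty string): either it has an ε-production, or it has a production whose right-hand side consists entirely of nullable non-terminals.

ε-productions: B → ε
So B is immediately nullable.
No further non-terminal can be added: every production for the remaining non-terminals contains a terminal or a non-nullable non-terminal.
Nullable = { 'B' }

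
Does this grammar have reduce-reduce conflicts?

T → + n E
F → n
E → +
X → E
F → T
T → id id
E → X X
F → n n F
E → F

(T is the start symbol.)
A reduce-reduce conflict occurs when an LR(0) state has two complete items [A → α .] and [B → β .] — both call for a reduction, and with no lookahead the parser cannot choose between them.

Augment with T' → T and build the canonical LR(0) collection (I0 = CLOSURE({[T' → . T]}), then GOTO on every symbol after a dot until no new states appear). It has 16 states:
  I0: { [T → . + n E], [T → . id id], [T' → . T] }  — shift
  I1: { [T → + . n E] }  — shift
  I2: { [T' → T .] }  — accept
  I3: { [T → id . id] }  — shift
  I4: { [T → id id .] }  — reduce
  I5: { [E → . +], [E → . F], [E → . X X], [F → . T], [F → . n n F], [F → . n], [T → + n . E], [T → . + n E], [T → . id id], [X → . E] }  — shift
  I6: { [E → + .], [T → + . n E] }  — shift, reduce
  I7: { [T → + n E .], [X → E .] }  — 2 reduces
  I8: { [E → F .] }  — reduce
  I9: { [F → T .] }  — reduce
  I10: { [E → . +], [E → . F], [E → . X X], [E → X . X], [F → . T], [F → . n n F], [F → . n], [T → . + n E], [T → . id id], [X → . E] }  — shift
  I11: { [F → n . n F], [F → n .] }  — shift, reduce
  I12: { [F → . T], [F → . n n F], [F → . n], [F → n n . F], [T → . + n E], [T → . id id] }  — shift
  I13: { [F → n n F .] }  — reduce
  I14: { [X → E .] }  — reduce
  I15: { [E → . +], [E → . F], [E → . X X], [E → X . X], [E → X X .], [F → . T], [F → . n n F], [F → . n], [T → . + n E], [T → . id id], [X → . E] }  — shift, reduce

I7 contains complete items [T → + n E .], [X → E .] — reduce-reduce conflict.

Answer: Yes — I7: [T → + n E .] vs [X → E .]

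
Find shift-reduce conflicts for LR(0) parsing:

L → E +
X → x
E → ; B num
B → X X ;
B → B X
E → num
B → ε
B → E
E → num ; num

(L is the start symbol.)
Yes — I1: [B → .] vs [E → . ; B num]; I4: [E → num .] vs [E → num . ; num]

A shift-reduce conflict occurs when an LR(0) state has both:
  - a complete (reduce) item [A → α .] (dot at the end), and
  - a shift item [B → β . c γ] (dot before a terminal).

Augment with L' → L and build the canonical LR(0) collection (I0 = CLOSURE({[L' → . L]}), then GOTO on every symbol after a dot until no new states appear). It has 16 states:
  I0: { [E → . ; B num], [E → . num ; num], [E → . num], [L → . E +], [L' → . L] }  — shift
  I1: { [B → . B X], [B → . E], [B → . X X ;], [B → .], [E → . ; B num], [E → . num ; num], [E → . num], [E → ; . B num], [X → . x] }  — shift, reduce
  I2: { [L → E . +] }  — shift
  I3: { [L' → L .] }  — accept
  I4: { [E → num . ; num], [E → num .] }  — shift, reduce
  I5: { [E → num ; . num] }  — shift
  I6: { [E → num ; num .] }  — reduce
  I7: { [L → E + .] }  — reduce
  I8: { [B → B . X], [E → ; B . num], [X → . x] }  — shift
  I9: { [B → E .] }  — reduce
  I10: { [B → X . X ;], [X → . x] }  — shift
  I11: { [X → x .] }  — reduce
  I12: { [B → X X . ;] }  — shift
  I13: { [B → X X ; .] }  — reduce
  I14: { [B → B X .] }  — reduce
  I15: { [E → ; B num .] }  — reduce

I1 contains reduce item [B → .] and shift items [E → . ; B num], [E → . num], [E → . num ; num], [X → . x] — shift-reduce conflict.
I4 contains reduce item [E → num .] and shift item [E → num . ; num] — shift-reduce conflict.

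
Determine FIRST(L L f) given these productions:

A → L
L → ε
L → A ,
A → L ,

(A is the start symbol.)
FIRST sets of the non-terminals involved (from the grammar, by fixed-point iteration):
  FIRST(L) = { ',', ε }

To compute FIRST(L L f), process the symbols left to right:
Symbol L is a non-terminal. Add FIRST(L) \ {ε} = { ',' }
L is nullable (ε ∈ FIRST(L)), continue to the next symbol.
Symbol L is a non-terminal. Add FIRST(L) \ {ε} = { ',' }
L is nullable (ε ∈ FIRST(L)), continue to the next symbol.
Symbol f is a terminal. Add 'f' and stop.
FIRST(L L f) = { ',', 'f' }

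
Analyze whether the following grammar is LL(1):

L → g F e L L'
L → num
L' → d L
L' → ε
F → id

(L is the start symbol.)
No. Predict set conflict for L': { 'd' }

Relevant sets:
  FOLLOW(L') = { $, 'd' }

For L:
  PREDICT(L → g F e L L') = { 'g' }
  PREDICT(L → num) = { 'num' }
For L':
  PREDICT(L' → d L) = { 'd' }
  PREDICT(L' → ε) = { $, 'd' }
F has a single production, so nothing to check there.

Conflict found: Predict set conflict for L': { 'd' }
The grammar is NOT LL(1).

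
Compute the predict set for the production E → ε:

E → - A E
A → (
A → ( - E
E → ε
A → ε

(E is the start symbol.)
PREDICT(E → ε) = (FIRST(RHS) \ {ε}) ∪ (FOLLOW(E) if ε ∈ FIRST(RHS), i.e. RHS ⇒* ε)
The right-hand side is ε (FIRST(ε) = { ε }), so the predict set is FOLLOW(E) = { $, '-' }
PREDICT(E → ε) = { $, '-' }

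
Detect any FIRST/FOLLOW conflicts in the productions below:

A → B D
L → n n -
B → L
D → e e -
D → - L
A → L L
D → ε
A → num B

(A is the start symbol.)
No FIRST/FOLLOW conflicts.

A FIRST/FOLLOW conflict occurs when a non-terminal N has a nullable alternative N → β (β ⇒* ε) and another alternative N → α with FIRST(α) ∩ FOLLOW(N) ≠ ∅: on such a lookahead the parser cannot decide between expanding α and letting N vanish via β.

Nullable non-terminals: D.

D: nullable alternative(s) D → ε; FOLLOW(D) = { $ }
  D → e e -: FIRST \ {ε} = { 'e' } — disjoint from FOLLOW(D)
  D → - L: FIRST \ {ε} = { '-' } — disjoint from FOLLOW(D)
  D → ε: FIRST \ {ε} = { } — this is the only nullable alternative, skip

A, B, L have no nullable alternative, so no FIRST/FOLLOW check is needed there.

No FIRST/FOLLOW conflicts found.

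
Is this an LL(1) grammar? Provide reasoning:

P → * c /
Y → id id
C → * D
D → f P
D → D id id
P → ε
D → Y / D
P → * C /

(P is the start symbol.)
Relevant sets:
  FIRST(D) = { 'f', 'id' }
  FIRST(Y) = { 'id' }
  FOLLOW(P) = { $, '/', 'id' }

For P:
  PREDICT(P → '*' c '/') = { '*' }
  PREDICT(P → ε) = { $, '/', 'id' }
  PREDICT(P → '*' C '/') = { '*' }
For D:
  PREDICT(D → f P) = { 'f' }
  PREDICT(D → D id id) = { 'f', 'id' }
  PREDICT(D → Y '/' D) = { 'id' }
Y, C have a single production, so nothing to check there.

Conflict found: Predict set conflict for P: { '*' }
The grammar is NOT LL(1).

Answer: No. Predict set conflict for P: { '*' }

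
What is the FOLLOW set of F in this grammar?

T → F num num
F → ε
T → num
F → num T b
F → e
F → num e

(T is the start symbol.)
{ 'num' }

In T → F num num: F is followed by num num, add FIRST(num num) \ {ε} = { 'num' }

Taking the union: FOLLOW(F) = { 'num' }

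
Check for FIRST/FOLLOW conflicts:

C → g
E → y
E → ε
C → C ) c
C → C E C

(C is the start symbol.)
A FIRST/FOLLOW conflict occurs when a non-terminal N has a nullable alternative N → β (β ⇒* ε) and another alternative N → α with FIRST(α) ∩ FOLLOW(N) ≠ ∅: on such a lookahead the parser cannot decide between expanding α and letting N vanish via β.

Nullable non-terminals: E.

E: nullable alternative(s) E → ε; FOLLOW(E) = { 'g' }
  E → y: FIRST \ {ε} = { 'y' } — disjoint from FOLLOW(E)
  E → ε: FIRST \ {ε} = { } — this is the only nullable alternative, skip

C has no nullable alternative, so no FIRST/FOLLOW check is needed there.

No FIRST/FOLLOW conflicts found.

Answer: No FIRST/FOLLOW conflicts.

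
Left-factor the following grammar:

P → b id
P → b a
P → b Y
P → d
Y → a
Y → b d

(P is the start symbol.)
Left-factoring transforms A → αβ₁ | αβ₂ into A → αA' and A' → β₁ | β₂
(α is the longest common prefix among the alternatives). Repeat until
no nonterminal has two alternatives with a common prefix.

Round 1: P has alternatives sharing prefix 'b'. Introduce P': P → b P'
  Add: P' → id
  Add: P' → a
  Add: P' → Y

No remaining common prefixes — done.

Resulting grammar:
P → b P'
P' → id
P' → a
P' → Y
P → d
Y → a
Y → b d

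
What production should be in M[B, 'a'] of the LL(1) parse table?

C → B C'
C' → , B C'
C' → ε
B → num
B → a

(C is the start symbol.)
To find M[B, 'a'], we find productions for B where 'a' is in the predict set (PREDICT(N → α) = (FIRST(α) \ {ε}) ∪ (FOLLOW(N) if α ⇒* ε)).

B → num: PREDICT = { 'num' }
B → a: PREDICT = { 'a' }
  'a' is in predict set, so this production goes in M[B, 'a']

M[B, 'a'] = B → a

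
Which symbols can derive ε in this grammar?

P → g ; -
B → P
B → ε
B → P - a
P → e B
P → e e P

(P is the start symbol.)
A non-terminal is nullable if it can derive ε (the empty string): either it has an ε-production, or it has a production whose right-hand side consists entirely of nullable non-terminals.

ε-productions: B → ε
So B is immediately nullable.
No further non-terminal can be added: every production for the remaining non-terminals contains a terminal or a non-nullable non-terminal.
Nullable = { 'B' }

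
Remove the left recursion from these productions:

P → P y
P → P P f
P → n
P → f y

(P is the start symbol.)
P is directly left-recursive. The standard transformation for
  A → A α₁ | ... | A α_m | β₁ | ... | β_n
is
  A  → β₁ A' | ... | β_n A'
  A' → α₁ A' | ... | α_m A' | ε

P → n becomes P → n P'
P → f y becomes P → f y P'
P → P y becomes P' → y P'
P → P P f becomes P' → P f P'
Add P' → ε

Resulting grammar:
P → n P'
P → f y P'
P' → y P'
P' → P f P'
P' → ε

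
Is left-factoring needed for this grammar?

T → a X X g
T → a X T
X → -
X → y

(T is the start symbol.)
Left-factoring is needed when two productions for the same non-terminal
share a common prefix on the right-hand side.

Productions for T:
  T → a X X g
  T → a X T
Productions for X:
  X → -
  X → y

Found common prefix 'a X' in productions for T

Answer: Yes, T has productions with common prefix 'a X'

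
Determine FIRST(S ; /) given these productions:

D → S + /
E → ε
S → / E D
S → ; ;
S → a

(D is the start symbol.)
{ '/', ';', 'a' }

FIRST sets of the non-terminals involved (from the grammar, by fixed-point iteration):
  FIRST(S) = { '/', ';', 'a' }

To compute FIRST(S ; /), process the symbols left to right:
Symbol S is a non-terminal. Add FIRST(S) \ {ε} = { '/', ';', 'a' }
S is not nullable (ε ∉ FIRST(S)), so stop here.
FIRST(S ; /) = { '/', ';', 'a' }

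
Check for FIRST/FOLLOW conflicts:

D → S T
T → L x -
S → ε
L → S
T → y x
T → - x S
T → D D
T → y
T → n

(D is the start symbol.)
A FIRST/FOLLOW conflict occurs when a non-terminal N has a nullable alternative N → β (β ⇒* ε) and another alternative N → α with FIRST(α) ∩ FOLLOW(N) ≠ ∅: on such a lookahead the parser cannot decide between expanding α and letting N vanish via β.

Nullable non-terminals: L, S.
L has a nullable alternative but only one production, so nothing to check.
S has a nullable alternative but only one production, so nothing to check.

D, T have no nullable alternative, so no FIRST/FOLLOW check is needed there.

No FIRST/FOLLOW conflicts found.

Answer: No FIRST/FOLLOW conflicts.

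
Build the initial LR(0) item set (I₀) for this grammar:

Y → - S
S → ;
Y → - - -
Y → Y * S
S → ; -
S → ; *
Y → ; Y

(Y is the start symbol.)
{ [Y → . - - -], [Y → . - S], [Y → . ; Y], [Y → . Y * S], [Y' → . Y] }

First, augment the grammar with Y' → Y
I₀ = CLOSURE({ [Y' → . Y] }):
  [Y' → . Y] has the dot before Y: add [Y → . - S], [Y → . - - -], [Y → . Y * S], [Y → . ; Y]
No further items can be added.

I₀ = { [Y → . - - -], [Y → . - S], [Y → . ; Y], [Y → . Y * S], [Y' → . Y] }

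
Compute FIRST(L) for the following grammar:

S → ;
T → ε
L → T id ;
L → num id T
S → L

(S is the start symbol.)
FIRST sets of the other non-terminals involved (by the same procedure, iterated to a fixed point):
  FIRST(T) = { ε }

From L → T id ;:
  - T is a non-terminal: add FIRST(T) \ {ε} = { }
    T is nullable, so continue to the next symbol
  - id is a terminal: add 'id' and stop
From L → num id T:
  - num is a terminal: add 'num' and stop

Collecting: FIRST(L) = { 'id', 'num' }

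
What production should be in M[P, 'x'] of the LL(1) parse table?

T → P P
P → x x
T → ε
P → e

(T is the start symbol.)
To find M[P, 'x'], we find productions for P where 'x' is in the predict set (PREDICT(N → α) = (FIRST(α) \ {ε}) ∪ (FOLLOW(N) if α ⇒* ε)).

P → x x: PREDICT = { 'x' }
  'x' is in predict set, so this production goes in M[P, 'x']
P → e: PREDICT = { 'e' }

M[P, 'x'] = P → x x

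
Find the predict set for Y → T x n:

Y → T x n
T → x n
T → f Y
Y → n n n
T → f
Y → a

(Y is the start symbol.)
{ 'f', 'x' }

PREDICT(Y → T x n) = (FIRST(RHS) \ {ε}) ∪ (FOLLOW(Y) if ε ∈ FIRST(RHS), i.e. RHS ⇒* ε)
FIRST(T) = { 'f', 'x' }
FIRST(T x n) = { 'f', 'x' }
ε ∉ FIRST(T x n), so FOLLOW(Y) is not added.
PREDICT(Y → T x n) = { 'f', 'x' }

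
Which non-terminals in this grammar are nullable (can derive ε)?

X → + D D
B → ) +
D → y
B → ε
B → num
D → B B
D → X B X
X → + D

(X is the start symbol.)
{ 'B', 'D' }

ε-productions: B → ε
So B is immediately nullable.
D → B B: every symbol on the right is nullable, so D is nullable too.
No further non-terminal can be added: every production for the remaining non-terminals contains a terminal or a non-nullable non-terminal.
Nullable = { 'B', 'D' }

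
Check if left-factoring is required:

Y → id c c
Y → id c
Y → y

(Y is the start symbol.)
Yes, Y has productions with common prefix 'id c'

Left-factoring is needed when two productions for the same non-terminal
share a common prefix on the right-hand side.

Productions for Y:
  Y → id c c
  Y → id c
  Y → y

Found common prefix 'id c' in productions for Y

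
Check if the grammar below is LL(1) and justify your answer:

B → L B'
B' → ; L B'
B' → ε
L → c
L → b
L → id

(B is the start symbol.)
Yes, the grammar is LL(1).

A grammar is LL(1) if for each non-terminal N with multiple productions, the predict sets of those productions are pairwise disjoint, where PREDICT(N → α) = (FIRST(α) \ {ε}) ∪ (FOLLOW(N) if α ⇒* ε).

Relevant sets:
  FOLLOW(B') = { $ }

For B':
  PREDICT(B' → ';' L B') = { ';' }
  PREDICT(B' → ε) = { $ }
For L:
  PREDICT(L → c) = { 'c' }
  PREDICT(L → b) = { 'b' }
  PREDICT(L → id) = { 'id' }
B has a single production, so nothing to check there.

All predict sets are disjoint. The grammar IS LL(1).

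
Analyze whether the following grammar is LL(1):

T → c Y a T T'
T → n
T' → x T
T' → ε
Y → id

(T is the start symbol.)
No. Predict set conflict for T': { 'x' }

A grammar is LL(1) if for each non-terminal N with multiple productions, the predict sets of those productions are pairwise disjoint, where PREDICT(N → α) = (FIRST(α) \ {ε}) ∪ (FOLLOW(N) if α ⇒* ε).

Relevant sets:
  FOLLOW(T') = { $, 'x' }

For T:
  PREDICT(T → c Y a T T') = { 'c' }
  PREDICT(T → n) = { 'n' }
For T':
  PREDICT(T' → x T) = { 'x' }
  PREDICT(T' → ε) = { $, 'x' }
Y has a single production, so nothing to check there.

Conflict found: Predict set conflict for T': { 'x' }
The grammar is NOT LL(1).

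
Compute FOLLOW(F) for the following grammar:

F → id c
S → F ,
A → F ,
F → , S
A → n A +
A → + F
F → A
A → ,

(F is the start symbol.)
F is the start symbol, so $ ∈ FOLLOW(F).
In S → F ,: F is followed by ',', add FIRST(',') \ {ε} = { ',' }
In A → F ,: F is followed by ',', add FIRST(',') \ {ε} = { ',' }
In A → + F: F is at the end, add FOLLOW(A)

The FOLLOW sets referred to above (computed the same way, to a fixed point):
  FOLLOW(A) = { $, '+', ',' }

Taking the union: FOLLOW(F) = { $, '+', ',' }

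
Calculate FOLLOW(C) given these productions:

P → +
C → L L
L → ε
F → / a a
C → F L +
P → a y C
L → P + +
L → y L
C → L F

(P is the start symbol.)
{ $, '+' }

To compute FOLLOW(C), find every occurrence of C on a right-hand side N → α C β: add FIRST(β) \ {ε}, and if β is empty or nullable also add FOLLOW(N). Iterate to a fixed point.

In P → a y C: C is at the end, add FOLLOW(P)

The FOLLOW sets referred to above (computed the same way, to a fixed point):
  FOLLOW(P) = { $, '+' }

Taking the union: FOLLOW(C) = { $, '+' }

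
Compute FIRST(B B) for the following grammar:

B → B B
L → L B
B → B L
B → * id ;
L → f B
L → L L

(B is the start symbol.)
{ '*' }

FIRST sets of the non-terminals involved (from the grammar, by fixed-point iteration):
  FIRST(B) = { '*' }

To compute FIRST(B B), process the symbols left to right:
Symbol B is a non-terminal. Add FIRST(B) \ {ε} = { '*' }
B is not nullable (ε ∉ FIRST(B)), so stop here.
FIRST(B B) = { '*' }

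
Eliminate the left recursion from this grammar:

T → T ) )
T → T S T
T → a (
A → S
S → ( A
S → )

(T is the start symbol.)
T is directly left-recursive. The standard transformation for
  A → A α₁ | ... | A α_m | β₁ | ... | β_n
is
  A  → β₁ A' | ... | β_n A'
  A' → α₁ A' | ... | α_m A' | ε

T → a ( becomes T → a ( T'
T → T ) ) becomes T' → ) ) T'
T → T S T becomes T' → S T T'
Add T' → ε

Productions for other non-terminals are unchanged:
  A → S
  S → ( A
  S → )

Resulting grammar:
T → a ( T'
T' → ) ) T'
T' → S T T'
T' → ε
A → S
S → ( A
S → )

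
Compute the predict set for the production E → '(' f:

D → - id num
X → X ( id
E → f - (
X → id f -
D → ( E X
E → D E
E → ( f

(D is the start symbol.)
PREDICT(E → '(' f) = (FIRST(RHS) \ {ε}) ∪ (FOLLOW(E) if ε ∈ FIRST(RHS), i.e. RHS ⇒* ε)
FIRST('(' f) = { '(' }
ε ∉ FIRST('(' f), so FOLLOW(E) is not added.
PREDICT(E → '(' f) = { '(' }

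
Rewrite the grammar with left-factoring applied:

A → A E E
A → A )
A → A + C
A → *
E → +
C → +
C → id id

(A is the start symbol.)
Left-factoring transforms A → αβ₁ | αβ₂ into A → αA' and A' → β₁ | β₂
(α is the longest common prefix among the alternatives). Repeat until
no nonterminal has two alternatives with a common prefix.

Round 1: A has alternatives sharing prefix 'A'. Introduce A': A → A A'
  Add: A' → E E
  Add: A' → )
  Add: A' → + C

No remaining common prefixes — done.

Resulting grammar:
A → A A'
A' → E E
A' → )
A' → + C
A → *
E → +
C → +
C → id id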